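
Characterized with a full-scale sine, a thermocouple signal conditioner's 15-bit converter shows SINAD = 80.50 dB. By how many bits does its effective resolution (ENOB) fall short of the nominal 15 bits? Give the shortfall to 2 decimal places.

1.92 bits

Effective bits = (80.50 − 1.76)/6.02 = 13.0797.
15 − 13.0797 = 1.92 bits below nominal.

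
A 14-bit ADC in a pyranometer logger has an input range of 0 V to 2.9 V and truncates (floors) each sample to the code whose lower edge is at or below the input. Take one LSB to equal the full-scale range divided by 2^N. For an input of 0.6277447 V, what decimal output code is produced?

Full-scale range = 2.9 V. LSB = 2.9 V / 2^14 ≈ 177.0 µV.
V_in − V_min = 0.6277447 − (0) = 0.6277447 V.
Divide by LSB: 0.6277447 × 16384/2.9 = 3546.5411.
Truncating gives code 3546.

3546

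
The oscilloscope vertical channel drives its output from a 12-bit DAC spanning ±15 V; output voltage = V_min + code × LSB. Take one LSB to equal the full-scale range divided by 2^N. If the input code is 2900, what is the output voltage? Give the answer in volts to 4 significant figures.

6.240 V

Full-scale range = 15 V − (-15 V) = 30 V. LSB = 30 V / 2^12.
V_out = -15 + 2900 × (30/4096) V
      = -15 V + 21.2402 V = 6.24023 V.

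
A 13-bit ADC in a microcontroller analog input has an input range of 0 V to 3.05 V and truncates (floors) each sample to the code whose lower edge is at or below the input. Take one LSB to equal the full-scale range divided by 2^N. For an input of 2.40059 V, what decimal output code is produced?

Span = 3.05 V. LSB = 3.05 V / 2^13 ≈ 372.3 µV.
(V_in − V_min) × 2^13/range = (2.40059 − (0)) × 8192/3.05 = 6447.749.
Floor → code = 6447.

6447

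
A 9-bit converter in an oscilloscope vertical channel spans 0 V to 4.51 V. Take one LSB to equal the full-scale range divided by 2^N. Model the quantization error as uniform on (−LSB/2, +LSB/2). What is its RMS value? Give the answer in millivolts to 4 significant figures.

2.543 mV

V_FS = 4.51 V.
Step size = 4.51/512 V = 8.80859 mV.
σ_q = LSB/√12 = 8.80859 mV/3.4641 = 2.543 mV.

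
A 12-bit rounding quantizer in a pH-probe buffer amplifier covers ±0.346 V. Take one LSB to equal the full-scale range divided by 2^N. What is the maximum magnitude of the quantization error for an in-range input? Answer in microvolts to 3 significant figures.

Full-scale range = 0.346 V − (-0.346 V) = 0.692 V.
LSB = 0.692 V ÷ 2^12 = 0.692/4096 V = 168.95 µV.
A rounding quantizer has |error| ≤ LSB/2 = 84.5 µV.

84.5 µV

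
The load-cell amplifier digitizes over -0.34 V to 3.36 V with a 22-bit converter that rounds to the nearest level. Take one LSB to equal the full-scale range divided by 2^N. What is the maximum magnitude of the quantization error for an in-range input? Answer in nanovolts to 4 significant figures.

Span: 3.36 V − (-0.34 V) = 3.7 V.
LSB = 3.7 V / 2^22 = 0.882149 µV.
|e|_max = LSB/2 = 441.1 nV.

441.1 nV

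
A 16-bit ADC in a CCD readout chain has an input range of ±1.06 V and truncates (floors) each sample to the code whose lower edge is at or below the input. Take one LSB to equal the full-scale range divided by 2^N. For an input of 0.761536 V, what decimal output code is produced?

Full-scale range = 1.06 V − (-1.06 V) = 2.12 V. LSB = 2.12 V / 2^16 ≈ 32.35 µV.
code = ⌊(V_in − V_min)/LSB⌋ = ⌊(V_in − V_min) × 2^16 / range⌋
     = ⌊(0.761536 − (-1.06)) × 65536 / 2.12⌋ = ⌊1.821536 × 65536/2.12⌋
     = ⌊56309.520⌋ = 56309.

56309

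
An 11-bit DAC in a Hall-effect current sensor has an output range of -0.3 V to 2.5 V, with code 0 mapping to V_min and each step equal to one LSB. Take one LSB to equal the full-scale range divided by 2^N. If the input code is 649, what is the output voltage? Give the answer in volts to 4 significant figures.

The full-scale span is 2.5 − (-0.3) = 2.8 V. LSB = 2.8 V / 2^11.
Output = V_min + (649/2048) × range = -0.3 + 0.316895 × 2.8 V
      = -0.3 V + 0.887305 V = 0.587305 V.

0.5873 V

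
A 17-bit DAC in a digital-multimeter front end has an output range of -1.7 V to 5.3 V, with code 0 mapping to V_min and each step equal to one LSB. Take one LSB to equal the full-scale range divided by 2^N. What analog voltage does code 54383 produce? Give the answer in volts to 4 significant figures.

Range = 5.3 − (-1.7) = 7 V. LSB = 7 V / 2^17.
V_out = -1.7 + 54383 × (7/131072) V
      = -1.7 V + 2.90437 V = 1.20437 V.

1.204 V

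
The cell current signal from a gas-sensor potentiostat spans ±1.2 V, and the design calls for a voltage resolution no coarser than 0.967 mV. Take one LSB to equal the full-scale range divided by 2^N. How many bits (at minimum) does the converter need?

12 bits

Full-scale range = 1.2 V − (-1.2 V) = 2.4 V.
Required number of levels: 2.4/0.967 mV = 2481.9; smallest N with 2^N ≥ that is 12.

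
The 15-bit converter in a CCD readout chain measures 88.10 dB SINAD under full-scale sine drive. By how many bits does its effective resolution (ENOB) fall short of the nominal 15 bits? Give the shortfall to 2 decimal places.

Effective bits = (88.10 − 1.76)/6.02 = 14.3422.
15 − 14.3422 = 0.66 bits below nominal.

0.66 bits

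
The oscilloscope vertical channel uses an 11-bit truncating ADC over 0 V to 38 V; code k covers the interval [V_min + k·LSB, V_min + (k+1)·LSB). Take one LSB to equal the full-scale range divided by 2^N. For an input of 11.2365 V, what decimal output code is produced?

Span = 38 V. LSB = 38 V / 2^11 ≈ 18.55 mV.
(V_in − V_min) × 2^11/range = (11.2365 − (0)) × 2048/38 = 605.588.
Floor → code = 605.

605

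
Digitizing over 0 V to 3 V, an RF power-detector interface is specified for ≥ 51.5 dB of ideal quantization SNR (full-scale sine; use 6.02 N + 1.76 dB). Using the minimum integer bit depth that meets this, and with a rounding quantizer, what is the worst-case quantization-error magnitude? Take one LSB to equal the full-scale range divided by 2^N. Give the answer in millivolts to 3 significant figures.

2.93 mV

Span = 3 V.
N ≥ (51.5 − 1.76)/6.02 = 8.262 → N_min = 9.
Step size = 3/512 V = 5.8594 mV.
|e|_max = LSB/2 = 2.93 mV.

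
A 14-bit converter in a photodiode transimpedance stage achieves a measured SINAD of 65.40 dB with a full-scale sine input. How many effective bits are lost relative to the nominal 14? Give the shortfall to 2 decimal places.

ENOB = (SINAD − 1.76)/6.02 = (65.40 − 1.76)/6.02 = 10.5714 bits.
Shortfall = 14 − 10.5714 = 3.4286 bits.

3.43 bits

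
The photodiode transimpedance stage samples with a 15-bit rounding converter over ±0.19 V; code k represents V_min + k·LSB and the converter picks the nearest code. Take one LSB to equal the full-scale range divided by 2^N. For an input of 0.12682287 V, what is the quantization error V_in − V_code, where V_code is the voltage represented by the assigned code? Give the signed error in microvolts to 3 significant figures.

+1.58 µV

Span: 0.19 V − (-0.19 V) = 0.38 V. LSB = 0.38 V / 2^15 ≈ 11.60 µV.
(V_in − V_min)/LSB = (0.12682287 − (-0.19)) × 32768/0.38 = 27320.1363 → nearest code k = 27320.
Reconstructed level: -0.19 + 27320 × 0.38/32768 V = 0.12682128906 V.
Error = V_in − V_code = 0.12682287 − (0.12682128906) = +1.58 µV.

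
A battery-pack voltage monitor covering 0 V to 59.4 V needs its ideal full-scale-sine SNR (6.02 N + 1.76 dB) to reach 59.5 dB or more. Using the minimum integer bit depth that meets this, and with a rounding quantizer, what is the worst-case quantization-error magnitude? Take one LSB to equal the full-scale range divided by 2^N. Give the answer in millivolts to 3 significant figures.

29.0 mV

V_FS = 59.4 V.
Required N = ⌈(59.5 − 1.76)/6.02⌉ = ⌈9.591⌉ = 10.
Step size = 59.4/1024 V = 58.008 mV.
|e|_max = LSB/2 = 29.0 mV.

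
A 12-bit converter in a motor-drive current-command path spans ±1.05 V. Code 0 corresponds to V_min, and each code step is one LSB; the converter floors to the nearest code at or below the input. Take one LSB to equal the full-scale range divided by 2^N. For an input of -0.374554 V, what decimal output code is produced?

Full-scale range = 1.05 V − (-1.05 V) = 2.1 V. LSB = 2.1 V / 2^12 ≈ 0.5127 mV.
(V_in − V_min) × 2^12/range = (-0.374554 − (-1.05)) × 4096/2.1 = 1317.441.
Floor → code = 1317.

1317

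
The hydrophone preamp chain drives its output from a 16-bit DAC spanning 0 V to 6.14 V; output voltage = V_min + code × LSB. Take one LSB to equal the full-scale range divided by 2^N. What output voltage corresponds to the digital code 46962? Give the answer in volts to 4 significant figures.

4.400 V

V_FS = 6.14 V. LSB = 6.14 V / 2^16.
V_out = 0 + 46962 × (6.14/65536) V
      = 0 V + 4.39982 V = 4.39982 V.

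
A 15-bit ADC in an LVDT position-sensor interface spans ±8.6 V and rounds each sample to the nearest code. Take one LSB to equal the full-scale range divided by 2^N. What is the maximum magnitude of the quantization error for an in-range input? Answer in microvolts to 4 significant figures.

262.5 µV

Full-scale range = 8.6 V − (-8.6 V) = 17.2 V.
Step size = 17.2/32768 V = 0.524902 mV.
A rounding quantizer has |error| ≤ LSB/2 = 262.5 µV.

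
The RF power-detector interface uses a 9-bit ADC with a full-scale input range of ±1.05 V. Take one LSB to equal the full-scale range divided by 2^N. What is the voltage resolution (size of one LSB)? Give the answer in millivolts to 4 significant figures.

Range = 1.05 − (-1.05) = 2.1 V.
2^9 = 512 levels.
LSB = 2.1 V / 2^9 = 4.102 mV.

4.102 mV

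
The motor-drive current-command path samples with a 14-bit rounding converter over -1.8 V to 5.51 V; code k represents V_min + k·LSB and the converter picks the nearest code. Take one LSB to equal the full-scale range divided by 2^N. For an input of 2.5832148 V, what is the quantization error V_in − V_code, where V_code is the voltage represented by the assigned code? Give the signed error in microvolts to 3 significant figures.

Range = 5.51 − (-1.8) = 7.31 V. LSB = 7.31 V / 2^14 ≈ 446.2 µV.
(V_in − V_min)/LSB = (2.5832148 − (-1.8)) × 16384/7.31 = 9824.1575 → nearest code k = 9824.
Reconstructed level: -1.8 + 9824 × 7.31/16384 V = 2.5831445313 V.
V_in − V_code = 2.5832148 − (2.5831445313) = +70.3 µV.

+70.3 µV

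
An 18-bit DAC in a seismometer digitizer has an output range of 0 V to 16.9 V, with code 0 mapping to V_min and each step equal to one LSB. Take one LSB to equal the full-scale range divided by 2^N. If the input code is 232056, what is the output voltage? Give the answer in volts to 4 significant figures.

14.96 V

Range is 16.9 V. LSB = 16.9 V / 2^18.
V_out = 0 + 232056 × (16.9/262144) V
      = 0 V + 14.9603 V = 14.9603 V.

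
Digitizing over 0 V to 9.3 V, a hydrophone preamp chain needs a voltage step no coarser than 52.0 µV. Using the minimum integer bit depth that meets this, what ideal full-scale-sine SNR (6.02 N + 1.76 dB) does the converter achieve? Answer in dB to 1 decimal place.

110.1 dB

V_FS = 9.3 V.
Need 2^N ≥ 9.3 V / 52.0 µV = 178800 → N_min = 18.
SNR = 6.02 × 18 + 1.76 = 110.12 dB.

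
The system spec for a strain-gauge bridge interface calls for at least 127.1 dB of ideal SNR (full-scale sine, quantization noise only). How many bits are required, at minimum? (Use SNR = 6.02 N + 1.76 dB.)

21 bits

N ≥ (127.1 − 1.76)/6.02 = 20.821 → N_min = 21.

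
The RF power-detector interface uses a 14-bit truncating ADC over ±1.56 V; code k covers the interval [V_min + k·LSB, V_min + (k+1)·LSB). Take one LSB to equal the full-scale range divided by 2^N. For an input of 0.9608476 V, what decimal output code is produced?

The full-scale span is 1.56 − (-1.56) = 3.12 V. LSB = 3.12 V / 2^14 ≈ 190.4 µV.
code = ⌊(V_in − V_min)/LSB⌋ = ⌊(V_in − V_min) × 2^14 / range⌋
     = ⌊(0.9608476 − (-1.56)) × 16384 / 3.12⌋ = ⌊2.5208476 × 16384/3.12⌋
     = ⌊13237.682⌋ = 13237.

13237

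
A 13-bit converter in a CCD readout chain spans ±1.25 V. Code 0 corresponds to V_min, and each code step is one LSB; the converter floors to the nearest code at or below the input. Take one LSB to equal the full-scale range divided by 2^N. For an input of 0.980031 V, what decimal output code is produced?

7307

Span: 1.25 V − (-1.25 V) = 2.5 V. LSB = 2.5 V / 2^13 ≈ 305.2 µV.
V_in − V_min = 0.980031 − (-1.25) = 2.230031 V.
Divide by LSB: 2.230031 × 8192/2.5 = 7307.3656.
Truncating gives code 7307.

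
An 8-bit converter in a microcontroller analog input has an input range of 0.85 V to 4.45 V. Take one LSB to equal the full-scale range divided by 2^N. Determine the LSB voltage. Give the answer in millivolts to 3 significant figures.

Range = 4.45 − (0.85) = 3.6 V.
2^8 = 256 levels.
LSB = 3.6 V ÷ 2^8 = 3.6/256 V = 14.1 mV.

14.1 mV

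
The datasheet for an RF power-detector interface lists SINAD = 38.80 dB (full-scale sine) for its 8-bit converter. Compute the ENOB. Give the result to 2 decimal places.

ENOB = (38.80 − 1.76)/6.02 = 6.1528 bits.

6.15 bits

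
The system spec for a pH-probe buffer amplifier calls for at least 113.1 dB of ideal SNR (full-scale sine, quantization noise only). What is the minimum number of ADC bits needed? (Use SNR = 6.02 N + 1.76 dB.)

19 bits

N ≥ (113.1 − 1.76)/6.02 = 18.495 → N_min = 19.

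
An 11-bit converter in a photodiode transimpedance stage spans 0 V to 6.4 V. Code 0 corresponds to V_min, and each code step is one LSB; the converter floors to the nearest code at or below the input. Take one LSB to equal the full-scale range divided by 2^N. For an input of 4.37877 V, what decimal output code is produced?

V_FS = 6.4 V. LSB = 6.4 V / 2^11 ≈ 3.125 mV.
code = ⌊(V_in − V_min)/LSB⌋ = ⌊(V_in − V_min) × 2^11 / range⌋
     = ⌊(4.37877 − (0)) × 2048 / 6.4⌋ = ⌊4.37877 × 2048/6.4⌋
     = ⌊1401.206⌋ = 1401.

1401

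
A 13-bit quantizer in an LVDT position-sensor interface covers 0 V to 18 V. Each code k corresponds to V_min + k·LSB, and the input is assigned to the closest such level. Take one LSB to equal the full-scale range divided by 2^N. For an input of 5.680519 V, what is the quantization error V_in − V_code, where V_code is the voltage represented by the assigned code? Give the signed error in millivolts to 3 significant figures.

+0.587 mV

Full-scale range = 18 V. LSB = 18 V / 2^13 ≈ 2.197 mV.
Position in LSBs: (5.680519 − (0)) × 8192/18 = 2585.2673; rounding gives k = 2585.
Reconstructed level: 0 + 2585 × 18/8192 V = 5.679931641 V.
Error = V_in − V_code = 5.680519 − (5.679931641) = +0.587 mV.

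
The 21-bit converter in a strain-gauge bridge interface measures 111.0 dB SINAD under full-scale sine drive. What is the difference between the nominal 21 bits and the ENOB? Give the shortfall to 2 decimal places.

N_eff = (111.0 − 1.76)/6.02 = 18.1462 bits.
21 − 18.1462 = 2.85 bits below nominal.

2.85 bits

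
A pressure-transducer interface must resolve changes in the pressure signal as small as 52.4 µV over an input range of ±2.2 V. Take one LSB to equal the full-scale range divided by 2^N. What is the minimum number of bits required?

Full-scale range = 2.2 V − (-2.2 V) = 4.4 V.
Need 2^N ≥ 4.4 V / 52.4 µV = 83970 → N_min = 17.

17 bits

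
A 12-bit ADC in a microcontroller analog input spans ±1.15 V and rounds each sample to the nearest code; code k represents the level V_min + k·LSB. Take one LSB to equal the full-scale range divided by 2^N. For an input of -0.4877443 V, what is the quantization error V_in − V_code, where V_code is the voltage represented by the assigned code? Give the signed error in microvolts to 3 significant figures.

+220 µV

Span: 1.15 V − (-1.15 V) = 2.3 V. LSB = 2.3 V / 2^12 ≈ 0.5615 mV.
(-0.4877443 − (-1.15)) / LSB = 0.6622557 × 4096/2.3 = 1179.3910. Nearest integer: k = 1179.
V_code = V_min + k × range/2^12 = -1.15 + 1179 × 2.3/4096 = -0.4879638672 V.
Error = V_in − V_code = -0.4877443 − (-0.4879638672) = +220 µV.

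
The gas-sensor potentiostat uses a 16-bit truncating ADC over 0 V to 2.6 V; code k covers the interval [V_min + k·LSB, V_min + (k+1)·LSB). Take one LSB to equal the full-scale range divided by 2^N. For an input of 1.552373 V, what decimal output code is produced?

39129

Range is 2.6 V. LSB = 2.6 V / 2^16 ≈ 39.67 µV.
V_in − V_min = 1.552373 − (0) = 1.552373 V.
Divide by LSB: 1.552373 × 65536/2.6 = 39129.3527.
Truncating gives code 39129.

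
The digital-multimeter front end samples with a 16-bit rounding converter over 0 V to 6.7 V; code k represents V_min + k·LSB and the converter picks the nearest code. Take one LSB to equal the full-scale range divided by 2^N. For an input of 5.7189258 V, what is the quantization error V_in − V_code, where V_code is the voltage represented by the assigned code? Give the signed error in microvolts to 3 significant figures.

−37.8 µV

V_FS = 6.7 V. LSB = 6.7 V / 2^16 ≈ 102.2 µV.
Position in LSBs: (5.7189258 − (0)) × 65536/6.7 = 55939.6300; rounding gives k = 55940.
V_code = V_min + k × range/2^16 = 0 + 55940 × 6.7/65536 = 5.7189636230 V.
V_in − V_code = 5.7189258 − (5.7189636230) = −37.8 µV.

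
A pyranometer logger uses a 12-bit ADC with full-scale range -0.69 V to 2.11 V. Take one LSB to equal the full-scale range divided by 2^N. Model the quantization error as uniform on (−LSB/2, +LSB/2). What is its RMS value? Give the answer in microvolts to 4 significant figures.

The full-scale span is 2.11 − (-0.69) = 2.8 V.
LSB = 2.8 V ÷ 2^12 = 2.8/4096 V = 0.683594 mV.
For a uniform distribution on [−LSB/2, +LSB/2], V_rms = LSB/√12 = 0.683594 mV/3.4641 = 197.3 µV.

197.3 µV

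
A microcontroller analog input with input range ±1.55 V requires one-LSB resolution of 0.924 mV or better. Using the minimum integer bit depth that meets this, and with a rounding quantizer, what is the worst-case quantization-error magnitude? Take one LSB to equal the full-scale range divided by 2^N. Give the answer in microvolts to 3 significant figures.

Span: 1.55 V − (-1.55 V) = 3.1 V.
3.1 V / 0.924 mV = 3355. Since 2^11 = 2048 and 2^12 = 4096, N = 12.
LSB = 3.1 V ÷ 2^12 = 3.1/4096 V = 0.75684 mV.
|e|_max = LSB/2 = 378 µV.

378 µV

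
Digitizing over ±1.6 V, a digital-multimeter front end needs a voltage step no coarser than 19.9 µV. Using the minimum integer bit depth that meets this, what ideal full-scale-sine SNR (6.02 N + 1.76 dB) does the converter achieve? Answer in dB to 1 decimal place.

The full-scale span is 1.6 − (-1.6) = 3.2 V.
Levels needed ≥ 3.2/19.9 µV = 160800. 2^18 = 262144 suffices, so N_min = 18.
Ideal SNR at N = 18: 6.02·18 + 1.76 = 110.1 dB.

110.1 dB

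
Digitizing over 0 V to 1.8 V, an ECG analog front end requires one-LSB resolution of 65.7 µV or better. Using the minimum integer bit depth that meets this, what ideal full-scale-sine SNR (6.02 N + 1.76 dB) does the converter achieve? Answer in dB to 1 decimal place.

V_FS = 1.8 V.
Need 2^N ≥ 1.8 V / 65.7 µV = 27400 → N_min = 15.
Ideal SNR at N = 15: 6.02·15 + 1.76 = 92.1 dB.

92.1 dB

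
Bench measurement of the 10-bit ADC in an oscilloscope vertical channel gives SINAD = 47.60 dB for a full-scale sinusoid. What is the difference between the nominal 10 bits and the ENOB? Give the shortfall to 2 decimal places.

N_eff = (47.60 − 1.76)/6.02 = 7.6146 bits.
Shortfall = 10 − 7.6146 = 2.3854 bits.

2.39 bits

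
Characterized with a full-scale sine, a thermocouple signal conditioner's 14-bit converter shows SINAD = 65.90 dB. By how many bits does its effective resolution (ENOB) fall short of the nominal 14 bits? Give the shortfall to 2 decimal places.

3.35 bits

Effective bits = (65.90 − 1.76)/6.02 = 10.6545.
Lost resolution: 14 − 10.6545 = 3.3455 bits.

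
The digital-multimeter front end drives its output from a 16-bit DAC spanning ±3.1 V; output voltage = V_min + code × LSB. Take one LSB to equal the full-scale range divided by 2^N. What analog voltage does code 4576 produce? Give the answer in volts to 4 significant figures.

-2.667 V

The full-scale span is 3.1 − (-3.1) = 6.2 V. LSB = 6.2 V / 2^16.
V_out = -3.1 + 4576 × (6.2/65536) V
      = -3.1 V + 0.432910 V = -2.66709 V.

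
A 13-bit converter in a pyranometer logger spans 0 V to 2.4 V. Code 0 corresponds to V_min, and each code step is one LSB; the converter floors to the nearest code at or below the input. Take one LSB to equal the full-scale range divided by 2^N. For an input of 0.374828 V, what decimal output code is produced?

V_FS = 2.4 V. LSB = 2.4 V / 2^13 ≈ 293.0 µV.
code = ⌊(V_in − V_min)/LSB⌋ = ⌊(V_in − V_min) × 2^13 / range⌋
     = ⌊(0.374828 − (0)) × 8192 / 2.4⌋ = ⌊0.374828 × 8192/2.4⌋
     = ⌊1279.413⌋ = 1279.

1279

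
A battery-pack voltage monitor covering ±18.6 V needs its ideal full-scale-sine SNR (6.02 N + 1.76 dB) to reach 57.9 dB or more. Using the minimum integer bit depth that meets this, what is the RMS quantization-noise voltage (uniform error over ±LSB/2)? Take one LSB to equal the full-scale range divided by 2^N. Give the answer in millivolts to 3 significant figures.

10.5 mV

The full-scale span is 18.6 − (-18.6) = 37.2 V.
Solving 6.02 N ≥ 57.9 − 1.76: N ≥ 9.326. Round up → N = 10.
One LSB is 37.2 V / 1024 = 36.328 mV.
RMS noise = LSB/√12 = 10.5 mV.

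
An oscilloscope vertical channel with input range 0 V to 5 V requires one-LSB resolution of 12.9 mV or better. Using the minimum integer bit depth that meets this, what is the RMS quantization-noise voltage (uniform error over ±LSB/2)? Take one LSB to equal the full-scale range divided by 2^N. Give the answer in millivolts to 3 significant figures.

Range is 5 V.
5 V / 12.9 mV = 387.6. Since 2^8 = 256 and 2^9 = 512, N = 9.
Step size = 5/512 V = 9.7656 mV.
RMS noise = LSB/√12 = 2.82 mV.

2.82 mV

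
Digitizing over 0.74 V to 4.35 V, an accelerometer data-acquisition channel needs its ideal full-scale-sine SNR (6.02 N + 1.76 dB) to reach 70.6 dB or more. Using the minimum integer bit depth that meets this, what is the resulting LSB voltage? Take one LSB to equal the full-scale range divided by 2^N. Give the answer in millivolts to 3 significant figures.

The full-scale span is 4.35 − (0.74) = 3.61 V.
N ≥ (70.6 − 1.76)/6.02 = 11.435 → N_min = 12.
LSB = 3.61 V ÷ 2^12 = 3.61/4096 V = 0.881 mV.

0.881 mV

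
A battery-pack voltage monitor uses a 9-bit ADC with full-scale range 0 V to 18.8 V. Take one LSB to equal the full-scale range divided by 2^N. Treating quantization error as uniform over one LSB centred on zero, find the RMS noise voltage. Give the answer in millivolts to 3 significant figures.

10.6 mV

V_FS = 18.8 V.
LSB = 18.8 V ÷ 2^9 = 18.8/512 V = 36.719 mV.
σ_q = LSB/√12 = 36.719 mV/3.4641 = 10.6 mV.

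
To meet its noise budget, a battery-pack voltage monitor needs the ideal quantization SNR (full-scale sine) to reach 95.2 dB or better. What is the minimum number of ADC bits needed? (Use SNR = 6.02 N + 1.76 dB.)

Solving 6.02 N ≥ 95.2 − 1.76: N ≥ 15.522. Round up → N = 16.

16 bits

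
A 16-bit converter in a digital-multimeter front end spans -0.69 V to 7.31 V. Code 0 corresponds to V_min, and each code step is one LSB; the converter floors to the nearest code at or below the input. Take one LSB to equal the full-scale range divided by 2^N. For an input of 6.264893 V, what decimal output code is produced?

56974

Full-scale range = 7.31 V − (-0.69 V) = 8 V. LSB = 8 V / 2^16 ≈ 122.1 µV.
(V_in − V_min) × 2^16/range = (6.264893 − (-0.69)) × 65536/8 = 56974.483.
Floor → code = 56974.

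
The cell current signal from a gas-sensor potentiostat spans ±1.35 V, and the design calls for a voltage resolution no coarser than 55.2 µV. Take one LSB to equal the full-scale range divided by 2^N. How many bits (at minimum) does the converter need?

16 bits

Full-scale range = 1.35 V − (-1.35 V) = 2.7 V.
Need 2^N ≥ 2.7 V / 55.2 µV = 48910 → N_min = 16.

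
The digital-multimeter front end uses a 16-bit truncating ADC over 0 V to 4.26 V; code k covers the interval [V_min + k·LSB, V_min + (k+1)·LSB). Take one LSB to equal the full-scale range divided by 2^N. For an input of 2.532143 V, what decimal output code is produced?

V_FS = 4.26 V. LSB = 4.26 V / 2^16 ≈ 65.00 µV.
V_in − V_min = 2.532143 − (0) = 2.532143 V.
Divide by LSB: 2.532143 × 65536/4.26 = 38954.5830.
Truncating gives code 38954.

38954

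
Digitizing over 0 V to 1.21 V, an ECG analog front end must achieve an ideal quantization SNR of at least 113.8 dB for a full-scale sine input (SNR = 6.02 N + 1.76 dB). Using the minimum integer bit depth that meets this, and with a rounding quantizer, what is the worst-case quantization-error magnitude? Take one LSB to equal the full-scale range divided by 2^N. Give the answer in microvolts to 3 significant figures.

Full-scale range = 1.21 V.
N ≥ (113.8 − 1.76)/6.02 = 18.611 → N_min = 19.
Step size = 1.21/524288 V = 2.3079 µV.
Half an LSB is 1.15 µV.

1.15 µV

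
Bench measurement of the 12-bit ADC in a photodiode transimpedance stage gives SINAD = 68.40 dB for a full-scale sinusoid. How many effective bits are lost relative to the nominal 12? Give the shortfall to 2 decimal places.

0.93 bits

Effective bits = (68.40 − 1.76)/6.02 = 11.0698.
Lost resolution: 12 − 11.0698 = 0.9302 bits.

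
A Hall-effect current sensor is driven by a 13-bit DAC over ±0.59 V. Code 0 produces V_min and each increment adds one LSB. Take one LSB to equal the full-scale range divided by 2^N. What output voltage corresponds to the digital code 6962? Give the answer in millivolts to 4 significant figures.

412.8 mV

Range = 0.59 − (-0.59) = 1.18 V. LSB = 1.18 V / 2^13.
V_out = -0.59 + 6962 × (1.18/8192) V
      = -0.59 V + 1.00283 V = 0.412827 V.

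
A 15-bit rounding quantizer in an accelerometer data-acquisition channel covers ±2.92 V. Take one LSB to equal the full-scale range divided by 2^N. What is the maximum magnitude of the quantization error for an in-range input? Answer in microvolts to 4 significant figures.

Range = 2.92 − (-2.92) = 5.84 V.
One LSB is 5.84 V / 32768 = 178.223 µV.
|e|_max = LSB/2 = 89.11 µV.

89.11 µV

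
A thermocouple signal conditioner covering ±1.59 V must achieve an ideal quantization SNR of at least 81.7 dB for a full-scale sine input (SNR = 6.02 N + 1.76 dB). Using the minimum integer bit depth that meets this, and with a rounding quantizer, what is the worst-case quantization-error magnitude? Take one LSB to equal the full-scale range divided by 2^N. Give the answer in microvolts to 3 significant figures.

The full-scale span is 1.59 − (-1.59) = 3.18 V.
Solving 6.02 N ≥ 81.7 − 1.76: N ≥ 13.279. Round up → N = 14.
LSB = 3.18 V / 2^14 = 194.09 µV.
Half an LSB is 97.0 µV.

97.0 µV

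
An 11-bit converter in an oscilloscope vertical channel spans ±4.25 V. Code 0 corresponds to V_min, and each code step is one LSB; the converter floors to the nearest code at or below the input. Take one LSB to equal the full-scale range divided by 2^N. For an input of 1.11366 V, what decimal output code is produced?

Full-scale range = 4.25 V − (-4.25 V) = 8.5 V. LSB = 8.5 V / 2^11 ≈ 4.150 mV.
(V_in − V_min) × 2^11/range = (1.11366 − (-4.25)) × 2048/8.5 = 1292.327.
Floor → code = 1292.

1292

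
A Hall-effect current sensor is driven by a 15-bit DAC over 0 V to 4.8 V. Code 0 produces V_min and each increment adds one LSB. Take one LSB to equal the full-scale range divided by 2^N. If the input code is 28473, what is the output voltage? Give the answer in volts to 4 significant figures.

4.171 V

Full-scale range = 4.8 V. LSB = 4.8 V / 2^15.
V_out = V_min + code × LSB = 0 V + 28473 × 4.8 V / 32768
      = 0 V + 4.17085 V = 4.17085 V.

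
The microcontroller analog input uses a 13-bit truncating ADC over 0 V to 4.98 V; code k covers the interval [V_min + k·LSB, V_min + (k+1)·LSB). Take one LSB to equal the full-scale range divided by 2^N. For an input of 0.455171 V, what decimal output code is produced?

V_FS = 4.98 V. LSB = 4.98 V / 2^13 ≈ 0.6079 mV.
(V_in − V_min) × 2^13/range = (0.455171 − (0)) × 8192/4.98 = 748.747.
Floor → code = 748.

748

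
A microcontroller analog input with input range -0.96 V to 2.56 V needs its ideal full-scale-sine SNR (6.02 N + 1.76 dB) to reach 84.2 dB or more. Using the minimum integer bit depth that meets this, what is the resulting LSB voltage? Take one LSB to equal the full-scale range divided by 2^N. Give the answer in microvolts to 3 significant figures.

Span: 2.56 V − (-0.96 V) = 3.52 V.
N ≥ (84.2 − 1.76)/6.02 = 13.694 → N_min = 14.
One LSB is 3.52 V / 16384 = 215 µV.

215 µV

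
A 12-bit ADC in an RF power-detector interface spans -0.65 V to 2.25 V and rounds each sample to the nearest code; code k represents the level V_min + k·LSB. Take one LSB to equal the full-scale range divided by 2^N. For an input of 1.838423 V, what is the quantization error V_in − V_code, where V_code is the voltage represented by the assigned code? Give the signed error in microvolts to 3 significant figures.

Span: 2.25 V − (-0.65 V) = 2.9 V. LSB = 2.9 V / 2^12 ≈ 0.7080 mV.
(V_in − V_min)/LSB = (1.838423 − (-0.65)) × 4096/2.9 = 3514.6830 → nearest code k = 3515.
Reconstructed level: -0.65 + 3515 × 2.9/4096 V = 1.838647461 V.
Error = V_in − V_code = 1.838423 − (1.838647461) = −224 µV.

−224 µV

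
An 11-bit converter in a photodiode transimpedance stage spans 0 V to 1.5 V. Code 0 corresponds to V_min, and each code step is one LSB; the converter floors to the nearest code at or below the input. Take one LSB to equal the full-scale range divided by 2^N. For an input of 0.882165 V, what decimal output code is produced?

Span = 1.5 V. LSB = 1.5 V / 2^11 ≈ 0.7324 mV.
code = ⌊(V_in − V_min)/LSB⌋ = ⌊(V_in − V_min) × 2^11 / range⌋
     = ⌊(0.882165 − (0)) × 2048 / 1.5⌋ = ⌊0.882165 × 2048/1.5⌋
     = ⌊1204.449⌋ = 1204.

1204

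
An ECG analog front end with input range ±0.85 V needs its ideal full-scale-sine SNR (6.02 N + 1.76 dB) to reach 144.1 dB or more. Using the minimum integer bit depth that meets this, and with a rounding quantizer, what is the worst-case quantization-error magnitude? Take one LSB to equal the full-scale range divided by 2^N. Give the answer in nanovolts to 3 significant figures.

50.7 nV

Span: 0.85 V − (-0.85 V) = 1.7 V.
Required N = ⌈(144.1 − 1.76)/6.02⌉ = ⌈23.645⌉ = 24.
LSB = 1.7 V / 2^24 = 101.33 nV.
Max error for round-to-nearest is LSB/2 = 50.7 nV.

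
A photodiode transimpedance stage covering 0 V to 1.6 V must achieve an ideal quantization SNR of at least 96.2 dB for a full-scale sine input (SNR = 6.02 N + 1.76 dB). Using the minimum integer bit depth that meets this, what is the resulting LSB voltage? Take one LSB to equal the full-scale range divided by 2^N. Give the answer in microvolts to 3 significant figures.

Span = 1.6 V.
Required N = ⌈(96.2 − 1.76)/6.02⌉ = ⌈15.688⌉ = 16.
One LSB is 1.6 V / 65536 = 24.4 µV.

24.4 µV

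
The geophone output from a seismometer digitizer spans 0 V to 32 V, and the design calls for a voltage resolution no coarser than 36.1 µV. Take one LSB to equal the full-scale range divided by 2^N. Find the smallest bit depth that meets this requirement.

20 bits

V_FS = 32 V.
Levels needed ≥ 32/36.1 µV = 886400. 2^20 = 1048576 suffices, so N_min = 20.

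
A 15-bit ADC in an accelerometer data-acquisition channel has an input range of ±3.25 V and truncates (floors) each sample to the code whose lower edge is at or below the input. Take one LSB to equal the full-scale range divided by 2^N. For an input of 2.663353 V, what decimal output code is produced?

Range = 3.25 − (-3.25) = 6.5 V. LSB = 6.5 V / 2^15 ≈ 198.4 µV.
code = ⌊(V_in − V_min)/LSB⌋ = ⌊(V_in − V_min) × 2^15 / range⌋
     = ⌊(2.663353 − (-3.25)) × 32768 / 6.5⌋ = ⌊5.913353 × 32768/6.5⌋
     = ⌊29810.577⌋ = 29810.

29810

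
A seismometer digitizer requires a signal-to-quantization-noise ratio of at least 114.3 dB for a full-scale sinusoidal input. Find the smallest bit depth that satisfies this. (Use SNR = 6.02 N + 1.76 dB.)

19 bits

N ≥ (114.3 − 1.76)/6.02 = 18.694 → N_min = 19.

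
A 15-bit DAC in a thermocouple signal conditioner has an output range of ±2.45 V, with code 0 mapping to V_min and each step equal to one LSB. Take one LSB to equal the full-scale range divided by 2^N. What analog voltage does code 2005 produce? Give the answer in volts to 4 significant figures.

-2.150 V

Range = 2.45 − (-2.45) = 4.9 V. LSB = 4.9 V / 2^15.
Output = V_min + (2005/32768) × range = -2.45 + 0.0611877 × 4.9 V
      = -2.45 + 0.299820 = -2.15018 V.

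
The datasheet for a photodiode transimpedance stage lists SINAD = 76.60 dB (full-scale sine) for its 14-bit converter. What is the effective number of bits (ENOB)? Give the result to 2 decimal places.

ENOB = (76.60 − 1.76)/6.02 = 12.4319 bits.

12.43 bits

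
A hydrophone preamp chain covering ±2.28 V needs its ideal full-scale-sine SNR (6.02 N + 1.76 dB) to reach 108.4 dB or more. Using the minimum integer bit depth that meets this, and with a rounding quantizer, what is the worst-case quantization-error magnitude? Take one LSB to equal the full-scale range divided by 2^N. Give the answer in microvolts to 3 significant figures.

8.70 µV

Span: 2.28 V − (-2.28 V) = 4.56 V.
Solving 6.02 N ≥ 108.4 − 1.76: N ≥ 17.714. Round up → N = 18.
LSB = 4.56 V ÷ 2^18 = 4.56/262144 V = 17.395 µV.
|e|_max = LSB/2 = 8.70 µV.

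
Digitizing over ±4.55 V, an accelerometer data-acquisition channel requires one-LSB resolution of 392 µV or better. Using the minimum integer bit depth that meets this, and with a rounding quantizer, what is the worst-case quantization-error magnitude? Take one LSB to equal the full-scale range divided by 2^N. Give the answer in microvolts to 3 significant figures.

139 µV

Span: 4.55 V − (-4.55 V) = 9.1 V.
Required number of levels: 9.1/392 µV = 23214; smallest N with 2^N ≥ that is 15.
LSB = 9.1 V / 2^15 = 277.71 µV.
Half an LSB is 139 µV.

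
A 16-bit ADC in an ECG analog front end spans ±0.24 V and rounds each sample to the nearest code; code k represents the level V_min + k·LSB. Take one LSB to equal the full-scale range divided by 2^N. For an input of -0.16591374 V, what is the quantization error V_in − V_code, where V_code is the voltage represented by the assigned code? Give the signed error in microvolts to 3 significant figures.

+1.79 µV

Span: 0.24 V − (-0.24 V) = 0.48 V. LSB = 0.48 V / 2^16 ≈ 7.324 µV.
(V_in − V_min)/LSB = (-0.16591374 − (-0.24)) × 65536/0.48 = 10115.2440 → nearest code k = 10115.
V_code = V_min + k × range/2^16 = -0.24 + 10115 × 0.48/65536 = -0.16591552734 V.
e = -0.16591374 − (-0.16591552734) = +1.79 µV.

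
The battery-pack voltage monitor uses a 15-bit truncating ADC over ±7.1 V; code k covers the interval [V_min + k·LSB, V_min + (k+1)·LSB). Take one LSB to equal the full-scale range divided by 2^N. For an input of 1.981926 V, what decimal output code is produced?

20957

Full-scale range = 7.1 V − (-7.1 V) = 14.2 V. LSB = 14.2 V / 2^15 ≈ 433.3 µV.
(V_in − V_min) × 2^15/range = (1.981926 − (-7.1)) × 32768/14.2 = 20957.504.
Floor → code = 20957.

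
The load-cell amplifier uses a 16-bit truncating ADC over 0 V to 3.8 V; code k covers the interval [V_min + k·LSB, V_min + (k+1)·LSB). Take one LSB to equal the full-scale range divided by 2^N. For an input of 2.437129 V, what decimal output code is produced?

42031

V_FS = 3.8 V. LSB = 3.8 V / 2^16 ≈ 57.98 µV.
(V_in − V_min) × 2^16/range = (2.437129 − (0)) × 65536/3.8 = 42031.496.
Floor → code = 42031.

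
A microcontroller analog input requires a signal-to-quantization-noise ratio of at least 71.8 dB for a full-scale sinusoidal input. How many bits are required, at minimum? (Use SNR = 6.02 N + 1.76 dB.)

12 bits

Solving 6.02 N ≥ 71.8 − 1.76: N ≥ 11.635. Round up → N = 12.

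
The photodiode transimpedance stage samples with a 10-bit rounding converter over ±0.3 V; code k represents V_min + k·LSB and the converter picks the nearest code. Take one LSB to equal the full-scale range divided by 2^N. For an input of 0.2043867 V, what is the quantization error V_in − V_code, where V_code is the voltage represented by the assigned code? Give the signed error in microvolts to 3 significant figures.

Range = 0.3 − (-0.3) = 0.6 V. LSB = 0.6 V / 2^10 ≈ 0.5859 mV.
(0.2043867 − (-0.3)) / LSB = 0.5043867 × 1024/0.6 = 860.8200. Nearest integer: k = 861.
Reconstructed level: -0.3 + 861 × 0.6/1024 V = 0.2044921875 V.
e = 0.2043867 − (0.2044921875) = −105 µV.

−105 µV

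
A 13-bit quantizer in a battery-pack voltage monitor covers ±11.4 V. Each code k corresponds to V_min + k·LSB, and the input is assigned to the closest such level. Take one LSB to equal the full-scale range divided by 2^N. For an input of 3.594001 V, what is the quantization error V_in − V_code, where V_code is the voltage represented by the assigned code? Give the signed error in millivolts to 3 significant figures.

Range = 11.4 − (-11.4) = 22.8 V. LSB = 22.8 V / 2^13 ≈ 2.783 mV.
Position in LSBs: (3.594001 − (-11.4)) × 8192/22.8 = 5387.3183; rounding gives k = 5387.
V_code = V_min + k × range/2^13 = -11.4 + 5387 × 22.8/8192 = 3.593115234 V.
Error = V_in − V_code = 3.594001 − (3.593115234) = +0.886 mV.

+0.886 mV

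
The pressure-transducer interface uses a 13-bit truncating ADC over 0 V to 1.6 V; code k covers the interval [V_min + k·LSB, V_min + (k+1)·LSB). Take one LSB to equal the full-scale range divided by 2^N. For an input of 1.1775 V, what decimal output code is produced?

Span = 1.6 V. LSB = 1.6 V / 2^13 ≈ 195.3 µV.
V_in − V_min = 1.1775 − (0) = 1.1775 V.
Divide by LSB: 1.1775 × 8192/1.6 = 6028.8000.
Truncating gives code 6028.

6028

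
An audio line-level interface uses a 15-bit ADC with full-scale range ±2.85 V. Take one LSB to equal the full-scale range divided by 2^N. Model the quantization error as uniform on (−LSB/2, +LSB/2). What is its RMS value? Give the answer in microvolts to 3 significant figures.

50.2 µV

Range = 2.85 − (-2.85) = 5.7 V.
LSB = 5.7 V ÷ 2^15 = 5.7/32768 V = 173.95 µV.
V_rms = LSB/√12 = 173.95 µV / √12 = 50.2 µV.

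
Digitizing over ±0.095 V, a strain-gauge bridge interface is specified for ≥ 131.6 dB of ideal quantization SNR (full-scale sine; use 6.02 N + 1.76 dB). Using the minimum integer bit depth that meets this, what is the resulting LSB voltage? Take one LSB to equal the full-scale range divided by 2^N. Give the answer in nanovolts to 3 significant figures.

45.3 nV

Span: 0.095 V − (-0.095 V) = 0.19 V.
N ≥ (131.6 − 1.76)/6.02 = 21.568 → N_min = 22.
LSB = 0.19 V ÷ 2^22 = 0.19/4194304 V = 45.3 nV.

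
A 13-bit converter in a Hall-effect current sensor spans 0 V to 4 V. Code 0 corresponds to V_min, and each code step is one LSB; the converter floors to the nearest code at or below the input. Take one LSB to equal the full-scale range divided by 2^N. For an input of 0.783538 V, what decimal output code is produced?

1604

Range is 4 V. LSB = 4 V / 2^13 ≈ 488.3 µV.
code = ⌊(V_in − V_min)/LSB⌋ = ⌊(V_in − V_min) × 2^13 / range⌋
     = ⌊(0.783538 − (0)) × 8192 / 4⌋ = ⌊0.783538 × 8192/4⌋
     = ⌊1604.686⌋ = 1604.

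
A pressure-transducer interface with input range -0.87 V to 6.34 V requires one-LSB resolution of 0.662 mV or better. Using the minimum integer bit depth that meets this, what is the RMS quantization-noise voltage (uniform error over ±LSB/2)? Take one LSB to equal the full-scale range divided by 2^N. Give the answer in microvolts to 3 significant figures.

Span: 6.34 V − (-0.87 V) = 7.21 V.
7.21 V / 0.662 mV = 10890. Since 2^13 = 8192 and 2^14 = 16384, N = 14.
Step size = 7.21/16384 V = 440.06 µV.
V_rms = LSB/√12 = 127 µV.

127 µV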